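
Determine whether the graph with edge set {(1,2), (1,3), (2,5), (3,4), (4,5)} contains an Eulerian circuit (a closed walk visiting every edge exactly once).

Step 1: Find the degree of each vertex:
  deg(1) = 2
  deg(2) = 2
  deg(3) = 2
  deg(4) = 2
  deg(5) = 2

Step 2: Count vertices with odd degree:
  All vertices have even degree (0 odd-degree vertices)

Step 3: Apply Euler's theorem:
  - Eulerian circuit exists iff graph is connected and all vertices have even degree
  - Eulerian path exists iff graph is connected and has 0 or 2 odd-degree vertices

Graph is connected with 0 odd-degree vertices.
Both Eulerian circuit and Eulerian path exist.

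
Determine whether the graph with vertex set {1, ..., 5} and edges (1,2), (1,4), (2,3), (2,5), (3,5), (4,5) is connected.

Step 1: Build adjacency list from edges:
  1: 2, 4
  2: 1, 3, 5
  3: 2, 5
  4: 1, 5
  5: 2, 3, 4

Step 2: Run BFS/DFS from vertex 1:
  Visited: {1, 2, 4, 3, 5}
  Reached 5 of 5 vertices

Step 3: All 5 vertices reached from vertex 1, so the graph is connected.
Answer: Yes, the graph is connected.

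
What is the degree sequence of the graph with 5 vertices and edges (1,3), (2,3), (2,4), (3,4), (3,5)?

Step 1: Count edges incident to each vertex:
  deg(1) = 1 (neighbors: 3)
  deg(2) = 2 (neighbors: 3, 4)
  deg(3) = 4 (neighbors: 1, 2, 4, 5)
  deg(4) = 2 (neighbors: 2, 3)
  deg(5) = 1 (neighbors: 3)

Step 2: Sort degrees in non-increasing order:
  Degrees: [1, 2, 4, 2, 1] -> sorted: [4, 2, 2, 1, 1]

Degree sequence: [4, 2, 2, 1, 1]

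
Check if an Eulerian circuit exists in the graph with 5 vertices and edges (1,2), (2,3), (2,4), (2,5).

Step 1: Find the degree of each vertex:
  deg(1) = 1
  deg(2) = 4
  deg(3) = 1
  deg(4) = 1
  deg(5) = 1

Step 2: Count vertices with odd degree:
  Odd-degree vertices: 1, 3, 4, 5 (4 total)

Step 3: Apply Euler's theorem:
  - Eulerian circuit exists iff graph is connected and all vertices have even degree
  - Eulerian path exists iff graph is connected and has 0 or 2 odd-degree vertices

Graph has 4 odd-degree vertices (need 0 or 2).
Neither Eulerian path nor Eulerian circuit exists.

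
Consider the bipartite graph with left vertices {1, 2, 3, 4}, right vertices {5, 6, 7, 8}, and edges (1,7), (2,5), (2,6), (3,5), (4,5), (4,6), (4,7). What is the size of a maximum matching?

Step 1: List the neighbors of each left vertex:
  1: 7
  2: 5, 6
  3: 5
  4: 5, 6, 7

Step 2: Greedily match left vertices, then look for augmenting paths:
  Match 1 -- 7
  Match 2 -- 5
  Match 4 -- 6
  No augmenting path remains.

Step 3: Verify this is maximum:
  Matching has size 3. The vertex set {5, 6, 7} covers every edge and has size 3; any matching has at most one edge per cover vertex, so 3 is maximum (König's theorem).

Maximum matching: {(1,7), (2,5), (4,6)}
Size: 3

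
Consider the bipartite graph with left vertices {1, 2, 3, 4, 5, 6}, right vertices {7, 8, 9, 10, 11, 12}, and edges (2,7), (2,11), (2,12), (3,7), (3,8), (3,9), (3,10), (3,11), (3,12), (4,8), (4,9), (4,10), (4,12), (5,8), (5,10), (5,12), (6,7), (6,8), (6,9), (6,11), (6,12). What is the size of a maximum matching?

Step 1: List the neighbors of each left vertex:
  1: (none)
  2: 7, 11, 12
  3: 7, 8, 9, 10, 11, 12
  4: 8, 9, 10, 12
  5: 8, 10, 12
  6: 7, 8, 9, 11, 12

Step 2: Greedily match left vertices, then look for augmenting paths:
  Match 2 -- 7
  Match 3 -- 8
  Match 4 -- 9
  Match 5 -- 10
  Match 6 -- 11
  No augmenting path remains.

Step 3: Verify this is maximum:
  Matching has size 5. The vertex set {2, 3, 4, 5, 6} covers every edge and has size 5; any matching has at most one edge per cover vertex, so 5 is maximum (König's theorem).

Maximum matching: {(2,7), (3,8), (4,9), (5,10), (6,11)}
Size: 5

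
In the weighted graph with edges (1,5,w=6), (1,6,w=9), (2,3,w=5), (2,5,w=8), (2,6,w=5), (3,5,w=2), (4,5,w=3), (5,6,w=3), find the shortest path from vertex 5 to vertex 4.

Step 1: Build adjacency list with weights:
  1: 5(w=6), 6(w=9)
  2: 3(w=5), 5(w=8), 6(w=5)
  3: 2(w=5), 5(w=2)
  4: 5(w=3)
  5: 1(w=6), 2(w=8), 3(w=2), 4(w=3), 6(w=3)
  6: 1(w=9), 2(w=5), 5(w=3)

Step 2: Apply Dijkstra's algorithm from vertex 5:
  Visit vertex 5 (distance=0)
    Update dist[1] = 6
    Update dist[2] = 8
    Update dist[3] = 2
    Update dist[4] = 3
    Update dist[6] = 3
  Visit vertex 3 (distance=2)
    Update dist[2] = 7
  Visit vertex 4 (distance=3)

Step 3: Shortest path: 5 -> 4
Total weight: 3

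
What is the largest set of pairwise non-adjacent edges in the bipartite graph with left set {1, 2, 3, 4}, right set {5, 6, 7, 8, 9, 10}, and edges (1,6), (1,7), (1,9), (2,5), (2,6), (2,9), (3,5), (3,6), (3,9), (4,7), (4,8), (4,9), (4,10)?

Step 1: List the neighbors of each left vertex:
  1: 6, 7, 9
  2: 5, 6, 9
  3: 5, 6, 9
  4: 7, 8, 9, 10

Step 2: Greedily match left vertices, then look for augmenting paths:
  Match 1 -- 6
  Match 2 -- 5
  Match 3 -- 9
  Match 4 -- 7
  No augmenting path remains.

Step 3: Verify this is maximum:
  Matching size 4 = min(|L|, |R|) = min(4, 6), which is an upper bound, so this matching is maximum.

Maximum matching: {(1,6), (2,5), (3,9), (4,7)}
Size: 4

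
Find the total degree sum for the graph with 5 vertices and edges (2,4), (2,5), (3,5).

Step 1: Count edges incident to each vertex:
  deg(1) = 0 (neighbors: none)
  deg(2) = 2 (neighbors: 4, 5)
  deg(3) = 1 (neighbors: 5)
  deg(4) = 1 (neighbors: 2)
  deg(5) = 2 (neighbors: 2, 3)

Step 2: Sum all degrees:
  0 + 2 + 1 + 1 + 2 = 6

Verification: sum of degrees = 2 * |E| = 2 * 3 = 6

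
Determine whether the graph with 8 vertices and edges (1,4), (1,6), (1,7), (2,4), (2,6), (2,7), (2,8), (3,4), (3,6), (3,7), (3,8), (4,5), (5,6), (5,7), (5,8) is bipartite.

Step 1: Attempt 2-coloring using BFS:
  Start at vertex 1, assign color 0
  Color vertex 4 with color 1 (neighbor of 1)
  Color vertex 6 with color 1 (neighbor of 1)
  Color vertex 7 with color 1 (neighbor of 1)
  Color vertex 2 with color 0 (neighbor of 4)
  Color vertex 3 with color 0 (neighbor of 4)
  Color vertex 5 with color 0 (neighbor of 4)
  Color vertex 8 with color 1 (neighbor of 2)

Step 2: 2-coloring succeeded. No conflicts found.
  Set A (color 0): {1, 2, 3, 5}
  Set B (color 1): {4, 6, 7, 8}

The graph is bipartite with partition {1, 2, 3, 5}, {4, 6, 7, 8}.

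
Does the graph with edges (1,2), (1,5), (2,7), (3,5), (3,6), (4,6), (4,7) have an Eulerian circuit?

Step 1: Find the degree of each vertex:
  deg(1) = 2
  deg(2) = 2
  deg(3) = 2
  deg(4) = 2
  deg(5) = 2
  deg(6) = 2
  deg(7) = 2

Step 2: Count vertices with odd degree:
  All vertices have even degree (0 odd-degree vertices)

Step 3: Apply Euler's theorem:
  - Eulerian circuit exists iff graph is connected and all vertices have even degree
  - Eulerian path exists iff graph is connected and has 0 or 2 odd-degree vertices

Graph is connected with 0 odd-degree vertices.
Both Eulerian circuit and Eulerian path exist.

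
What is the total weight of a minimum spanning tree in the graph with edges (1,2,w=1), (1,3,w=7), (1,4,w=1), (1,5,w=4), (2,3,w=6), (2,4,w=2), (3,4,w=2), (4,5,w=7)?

Apply Kruskal's algorithm (sort edges by weight, add if no cycle):

Sorted edges by weight:
  (1,2) w=1
  (1,4) w=1
  (2,4) w=2
  (3,4) w=2
  (1,5) w=4
  (2,3) w=6
  (1,3) w=7
  (4,5) w=7

Add edge (1,2) w=1 -- no cycle. Running total: 1
Add edge (1,4) w=1 -- no cycle. Running total: 2
Skip edge (2,4) w=2 -- would create cycle
Add edge (3,4) w=2 -- no cycle. Running total: 4
Add edge (1,5) w=4 -- no cycle. Running total: 8

MST edges: (1,2,w=1), (1,4,w=1), (3,4,w=2), (1,5,w=4)
Total MST weight: 1 + 1 + 2 + 4 = 8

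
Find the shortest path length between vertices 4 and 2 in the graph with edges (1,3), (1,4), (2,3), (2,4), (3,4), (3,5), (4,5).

Step 1: Build adjacency list:
  1: 3, 4
  2: 3, 4
  3: 1, 2, 4, 5
  4: 1, 2, 3, 5
  5: 3, 4

Step 2: BFS from vertex 4 to find shortest path to 2:
  vertex 1 reached at distance 1
  vertex 2 reached at distance 1

Step 3: Shortest path: 4 -> 2
Path length: 1 edge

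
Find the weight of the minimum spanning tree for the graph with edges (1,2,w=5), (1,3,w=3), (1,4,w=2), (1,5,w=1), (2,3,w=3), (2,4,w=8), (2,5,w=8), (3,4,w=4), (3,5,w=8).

Apply Kruskal's algorithm (sort edges by weight, add if no cycle):

Sorted edges by weight:
  (1,5) w=1
  (1,4) w=2
  (1,3) w=3
  (2,3) w=3
  (3,4) w=4
  (1,2) w=5
  (2,5) w=8
  (2,4) w=8
  (3,5) w=8

Add edge (1,5) w=1 -- no cycle. Running total: 1
Add edge (1,4) w=2 -- no cycle. Running total: 3
Add edge (1,3) w=3 -- no cycle. Running total: 6
Add edge (2,3) w=3 -- no cycle. Running total: 9

MST edges: (1,5,w=1), (1,4,w=2), (1,3,w=3), (2,3,w=3)
Total MST weight: 1 + 2 + 3 + 3 = 9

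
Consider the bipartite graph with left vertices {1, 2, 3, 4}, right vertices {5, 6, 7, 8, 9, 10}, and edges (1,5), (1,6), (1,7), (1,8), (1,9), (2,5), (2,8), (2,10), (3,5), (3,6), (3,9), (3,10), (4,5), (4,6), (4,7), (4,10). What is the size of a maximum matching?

Step 1: List the neighbors of each left vertex:
  1: 5, 6, 7, 8, 9
  2: 5, 8, 10
  3: 5, 6, 9, 10
  4: 5, 6, 7, 10

Step 2: Greedily match left vertices, then look for augmenting paths:
  Match 1 -- 5
  Match 2 -- 8
  Match 3 -- 6
  Match 4 -- 7
  No augmenting path remains.

Step 3: Verify this is maximum:
  Matching size 4 = min(|L|, |R|) = min(4, 6), which is an upper bound, so this matching is maximum.

Maximum matching: {(1,5), (2,8), (3,6), (4,7)}
Size: 4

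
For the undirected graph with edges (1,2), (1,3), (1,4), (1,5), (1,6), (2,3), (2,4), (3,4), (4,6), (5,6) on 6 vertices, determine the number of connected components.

Step 1: Build adjacency list from edges:
  1: 2, 3, 4, 5, 6
  2: 1, 3, 4
  3: 1, 2, 4
  4: 1, 2, 3, 6
  5: 1, 6
  6: 1, 4, 5

Step 2: Run BFS/DFS from vertex 1:
  Visited: {1, 2, 3, 4, 5, 6}
  Reached 6 of 6 vertices

Step 3: All 6 vertices reached from vertex 1, so the graph is connected.
Number of connected components: 1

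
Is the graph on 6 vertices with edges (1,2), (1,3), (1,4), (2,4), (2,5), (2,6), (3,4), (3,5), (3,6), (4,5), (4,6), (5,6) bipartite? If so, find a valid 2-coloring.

Step 1: Attempt 2-coloring using BFS:
  Start at vertex 1, assign color 0
  Color vertex 2 with color 1 (neighbor of 1)
  Color vertex 3 with color 1 (neighbor of 1)
  Color vertex 4 with color 1 (neighbor of 1)

Step 2: Conflict found! Vertices 2 and 4 are adjacent but have the same color.
This means the graph contains an odd cycle.

The graph is NOT bipartite.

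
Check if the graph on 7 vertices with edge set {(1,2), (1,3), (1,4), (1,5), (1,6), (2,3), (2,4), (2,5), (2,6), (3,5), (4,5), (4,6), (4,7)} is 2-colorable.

Step 1: Attempt 2-coloring using BFS:
  Start at vertex 1, assign color 0
  Color vertex 2 with color 1 (neighbor of 1)
  Color vertex 3 with color 1 (neighbor of 1)
  Color vertex 4 with color 1 (neighbor of 1)
  Color vertex 5 with color 1 (neighbor of 1)
  Color vertex 6 with color 1 (neighbor of 1)

Step 2: Conflict found! Vertices 2 and 3 are adjacent but have the same color.
This means the graph contains an odd cycle.

The graph is NOT bipartite.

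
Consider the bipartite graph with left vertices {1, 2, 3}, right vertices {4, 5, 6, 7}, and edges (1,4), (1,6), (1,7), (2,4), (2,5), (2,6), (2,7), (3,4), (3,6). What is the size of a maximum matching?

Step 1: List the neighbors of each left vertex:
  1: 4, 6, 7
  2: 4, 5, 6, 7
  3: 4, 6

Step 2: Greedily match left vertices, then look for augmenting paths:
  Match 1 -- 4
  Match 2 -- 5
  Match 3 -- 6
  No augmenting path remains.

Step 3: Verify this is maximum:
  Matching size 3 = min(|L|, |R|) = min(3, 4), which is an upper bound, so this matching is maximum.

Maximum matching: {(1,4), (2,5), (3,6)}
Size: 3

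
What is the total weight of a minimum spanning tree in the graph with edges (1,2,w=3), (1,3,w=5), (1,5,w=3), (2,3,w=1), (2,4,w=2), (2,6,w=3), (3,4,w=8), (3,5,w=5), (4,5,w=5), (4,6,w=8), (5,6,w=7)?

Apply Kruskal's algorithm (sort edges by weight, add if no cycle):

Sorted edges by weight:
  (2,3) w=1
  (2,4) w=2
  (1,5) w=3
  (1,2) w=3
  (2,6) w=3
  (1,3) w=5
  (3,5) w=5
  (4,5) w=5
  (5,6) w=7
  (3,4) w=8
  (4,6) w=8

Add edge (2,3) w=1 -- no cycle. Running total: 1
Add edge (2,4) w=2 -- no cycle. Running total: 3
Add edge (1,5) w=3 -- no cycle. Running total: 6
Add edge (1,2) w=3 -- no cycle. Running total: 9
Add edge (2,6) w=3 -- no cycle. Running total: 12

MST edges: (2,3,w=1), (2,4,w=2), (1,5,w=3), (1,2,w=3), (2,6,w=3)
Total MST weight: 1 + 2 + 3 + 3 + 3 = 12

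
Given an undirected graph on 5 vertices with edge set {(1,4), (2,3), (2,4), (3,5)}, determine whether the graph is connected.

Step 1: Build adjacency list from edges:
  1: 4
  2: 3, 4
  3: 2, 5
  4: 1, 2
  5: 3

Step 2: Run BFS/DFS from vertex 1:
  Visited: {1, 4, 2, 3, 5}
  Reached 5 of 5 vertices

Step 3: All 5 vertices reached from vertex 1, so the graph is connected.
Answer: Yes, the graph is connected.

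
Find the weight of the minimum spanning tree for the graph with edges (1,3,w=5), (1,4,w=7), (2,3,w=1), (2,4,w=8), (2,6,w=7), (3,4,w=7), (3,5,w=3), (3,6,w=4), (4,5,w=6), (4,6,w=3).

Apply Kruskal's algorithm (sort edges by weight, add if no cycle):

Sorted edges by weight:
  (2,3) w=1
  (3,5) w=3
  (4,6) w=3
  (3,6) w=4
  (1,3) w=5
  (4,5) w=6
  (1,4) w=7
  (2,6) w=7
  (3,4) w=7
  (2,4) w=8

Add edge (2,3) w=1 -- no cycle. Running total: 1
Add edge (3,5) w=3 -- no cycle. Running total: 4
Add edge (4,6) w=3 -- no cycle. Running total: 7
Add edge (3,6) w=4 -- no cycle. Running total: 11
Add edge (1,3) w=5 -- no cycle. Running total: 16

MST edges: (2,3,w=1), (3,5,w=3), (4,6,w=3), (3,6,w=4), (1,3,w=5)
Total MST weight: 1 + 3 + 3 + 4 + 5 = 16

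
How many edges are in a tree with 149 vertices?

A tree on n vertices always has exactly n - 1 edges.
For n = 149: edges = 149 - 1 = 148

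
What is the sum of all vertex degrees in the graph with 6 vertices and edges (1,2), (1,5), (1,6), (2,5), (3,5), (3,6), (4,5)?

Step 1: Count edges incident to each vertex:
  deg(1) = 3 (neighbors: 2, 5, 6)
  deg(2) = 2 (neighbors: 1, 5)
  deg(3) = 2 (neighbors: 5, 6)
  deg(4) = 1 (neighbors: 5)
  deg(5) = 4 (neighbors: 1, 2, 3, 4)
  deg(6) = 2 (neighbors: 1, 3)

Step 2: Sum all degrees:
  3 + 2 + 2 + 1 + 4 + 2 = 14

Verification: sum of degrees = 2 * |E| = 2 * 7 = 14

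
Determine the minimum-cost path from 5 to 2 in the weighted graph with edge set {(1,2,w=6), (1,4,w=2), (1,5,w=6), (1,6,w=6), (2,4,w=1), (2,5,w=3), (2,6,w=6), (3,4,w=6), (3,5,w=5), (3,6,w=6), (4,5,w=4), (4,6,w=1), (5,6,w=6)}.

Step 1: Build adjacency list with weights:
  1: 2(w=6), 4(w=2), 5(w=6), 6(w=6)
  2: 1(w=6), 4(w=1), 5(w=3), 6(w=6)
  3: 4(w=6), 5(w=5), 6(w=6)
  4: 1(w=2), 2(w=1), 3(w=6), 5(w=4), 6(w=1)
  5: 1(w=6), 2(w=3), 3(w=5), 4(w=4), 6(w=6)
  6: 1(w=6), 2(w=6), 3(w=6), 4(w=1), 5(w=6)

Step 2: Apply Dijkstra's algorithm from vertex 5:
  Visit vertex 5 (distance=0)
    Update dist[1] = 6
    Update dist[2] = 3
    Update dist[3] = 5
    Update dist[4] = 4
    Update dist[6] = 6
  Visit vertex 2 (distance=3)

Step 3: Shortest path: 5 -> 2
Total weight: 3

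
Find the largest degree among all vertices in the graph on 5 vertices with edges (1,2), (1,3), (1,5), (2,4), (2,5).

Step 1: Count edges incident to each vertex:
  deg(1) = 3 (neighbors: 2, 3, 5)
  deg(2) = 3 (neighbors: 1, 4, 5)
  deg(3) = 1 (neighbors: 1)
  deg(4) = 1 (neighbors: 2)
  deg(5) = 2 (neighbors: 1, 2)

Step 2: Find maximum:
  max(3, 3, 1, 1, 2) = 3 (vertex 1)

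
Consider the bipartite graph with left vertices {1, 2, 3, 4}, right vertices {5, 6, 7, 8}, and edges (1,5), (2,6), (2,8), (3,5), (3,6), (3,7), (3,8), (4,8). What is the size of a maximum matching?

Step 1: List the neighbors of each left vertex:
  1: 5
  2: 6, 8
  3: 5, 6, 7, 8
  4: 8

Step 2: Greedily match left vertices, then look for augmenting paths:
  Match 1 -- 5
  Match 2 -- 6
  Match 3 -- 7
  Match 4 -- 8
  No augmenting path remains.

Step 3: Verify this is maximum:
  Matching size 4 = min(|L|, |R|) = min(4, 4), which is an upper bound, so this matching is maximum.

Maximum matching: {(1,5), (2,6), (3,7), (4,8)}
Size: 4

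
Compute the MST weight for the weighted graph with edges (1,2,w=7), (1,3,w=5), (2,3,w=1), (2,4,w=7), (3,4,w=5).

Apply Kruskal's algorithm (sort edges by weight, add if no cycle):

Sorted edges by weight:
  (2,3) w=1
  (1,3) w=5
  (3,4) w=5
  (1,2) w=7
  (2,4) w=7

Add edge (2,3) w=1 -- no cycle. Running total: 1
Add edge (1,3) w=5 -- no cycle. Running total: 6
Add edge (3,4) w=5 -- no cycle. Running total: 11

MST edges: (2,3,w=1), (1,3,w=5), (3,4,w=5)
Total MST weight: 1 + 5 + 5 = 11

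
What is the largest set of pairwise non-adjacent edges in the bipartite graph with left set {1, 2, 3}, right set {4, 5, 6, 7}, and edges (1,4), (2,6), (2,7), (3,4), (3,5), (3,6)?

Step 1: List the neighbors of each left vertex:
  1: 4
  2: 6, 7
  3: 4, 5, 6

Step 2: Greedily match left vertices, then look for augmenting paths:
  Match 1 -- 4
  Match 2 -- 6
  Match 3 -- 5
  No augmenting path remains.

Step 3: Verify this is maximum:
  Matching size 3 = min(|L|, |R|) = min(3, 4), which is an upper bound, so this matching is maximum.

Maximum matching: {(1,4), (2,6), (3,5)}
Size: 3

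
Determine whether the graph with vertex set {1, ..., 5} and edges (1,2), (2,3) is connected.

Step 1: Build adjacency list from edges:
  1: 2
  2: 1, 3
  3: 2
  4: (none)
  5: (none)

Step 2: Run BFS/DFS from vertex 1:
  Visited: {1, 2, 3}
  Reached 3 of 5 vertices

Step 3: Only 3 of 5 vertices reached. Graph is disconnected.
Connected components: {1, 2, 3}, {4}, {5}
Answer: No, the graph is not connected (3 components).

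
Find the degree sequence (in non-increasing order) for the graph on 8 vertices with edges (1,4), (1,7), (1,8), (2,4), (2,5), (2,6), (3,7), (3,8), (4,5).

Step 1: Count edges incident to each vertex:
  deg(1) = 3 (neighbors: 4, 7, 8)
  deg(2) = 3 (neighbors: 4, 5, 6)
  deg(3) = 2 (neighbors: 7, 8)
  deg(4) = 3 (neighbors: 1, 2, 5)
  deg(5) = 2 (neighbors: 2, 4)
  deg(6) = 1 (neighbors: 2)
  deg(7) = 2 (neighbors: 1, 3)
  deg(8) = 2 (neighbors: 1, 3)

Step 2: Sort degrees in non-increasing order:
  Degrees: [3, 3, 2, 3, 2, 1, 2, 2] -> sorted: [3, 3, 3, 2, 2, 2, 2, 1]

Degree sequence: [3, 3, 3, 2, 2, 2, 2, 1]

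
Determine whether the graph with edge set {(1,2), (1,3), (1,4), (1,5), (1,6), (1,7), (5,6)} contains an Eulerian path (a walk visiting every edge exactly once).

Step 1: Find the degree of each vertex:
  deg(1) = 6
  deg(2) = 1
  deg(3) = 1
  deg(4) = 1
  deg(5) = 2
  deg(6) = 2
  deg(7) = 1

Step 2: Count vertices with odd degree:
  Odd-degree vertices: 2, 3, 4, 7 (4 total)

Step 3: Apply Euler's theorem:
  - Eulerian circuit exists iff graph is connected and all vertices have even degree
  - Eulerian path exists iff graph is connected and has 0 or 2 odd-degree vertices

Graph has 4 odd-degree vertices (need 0 or 2).
Neither Eulerian path nor Eulerian circuit exists.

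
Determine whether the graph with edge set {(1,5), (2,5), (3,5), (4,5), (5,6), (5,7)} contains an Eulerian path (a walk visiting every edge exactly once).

Step 1: Find the degree of each vertex:
  deg(1) = 1
  deg(2) = 1
  deg(3) = 1
  deg(4) = 1
  deg(5) = 6
  deg(6) = 1
  deg(7) = 1

Step 2: Count vertices with odd degree:
  Odd-degree vertices: 1, 2, 3, 4, 6, 7 (6 total)

Step 3: Apply Euler's theorem:
  - Eulerian circuit exists iff graph is connected and all vertices have even degree
  - Eulerian path exists iff graph is connected and has 0 or 2 odd-degree vertices

Graph has 6 odd-degree vertices (need 0 or 2).
Neither Eulerian path nor Eulerian circuit exists.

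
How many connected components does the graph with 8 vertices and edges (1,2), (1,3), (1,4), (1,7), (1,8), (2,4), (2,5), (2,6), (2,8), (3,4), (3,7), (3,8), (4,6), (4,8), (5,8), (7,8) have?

Step 1: Build adjacency list from edges:
  1: 2, 3, 4, 7, 8
  2: 1, 4, 5, 6, 8
  3: 1, 4, 7, 8
  4: 1, 2, 3, 6, 8
  5: 2, 8
  6: 2, 4
  7: 1, 3, 8
  8: 1, 2, 3, 4, 5, 7

Step 2: Run BFS/DFS from vertex 1:
  Visited: {1, 2, 3, 4, 7, 8, 5, 6}
  Reached 8 of 8 vertices

Step 3: All 8 vertices reached from vertex 1, so the graph is connected.
Number of connected components: 1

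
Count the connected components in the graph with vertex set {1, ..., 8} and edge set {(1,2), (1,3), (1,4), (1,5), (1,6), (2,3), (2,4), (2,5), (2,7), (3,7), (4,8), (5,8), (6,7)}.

Step 1: Build adjacency list from edges:
  1: 2, 3, 4, 5, 6
  2: 1, 3, 4, 5, 7
  3: 1, 2, 7
  4: 1, 2, 8
  5: 1, 2, 8
  6: 1, 7
  7: 2, 3, 6
  8: 4, 5

Step 2: Run BFS/DFS from vertex 1:
  Visited: {1, 2, 3, 4, 5, 6, 7, 8}
  Reached 8 of 8 vertices

Step 3: All 8 vertices reached from vertex 1, so the graph is connected.
Number of connected components: 1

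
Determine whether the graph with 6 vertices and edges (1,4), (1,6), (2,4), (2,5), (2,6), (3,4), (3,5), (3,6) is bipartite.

Step 1: Attempt 2-coloring using BFS:
  Start at vertex 1, assign color 0
  Color vertex 4 with color 1 (neighbor of 1)
  Color vertex 6 with color 1 (neighbor of 1)
  Color vertex 2 with color 0 (neighbor of 4)
  Color vertex 3 with color 0 (neighbor of 4)
  Color vertex 5 with color 1 (neighbor of 2)

Step 2: 2-coloring succeeded. No conflicts found.
  Set A (color 0): {1, 2, 3}
  Set B (color 1): {4, 5, 6}

The graph is bipartite with partition {1, 2, 3}, {4, 5, 6}.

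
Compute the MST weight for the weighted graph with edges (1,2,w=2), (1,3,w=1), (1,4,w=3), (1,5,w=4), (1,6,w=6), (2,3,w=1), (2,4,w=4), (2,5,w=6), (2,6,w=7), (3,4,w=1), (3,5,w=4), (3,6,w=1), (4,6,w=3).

Apply Kruskal's algorithm (sort edges by weight, add if no cycle):

Sorted edges by weight:
  (1,3) w=1
  (2,3) w=1
  (3,6) w=1
  (3,4) w=1
  (1,2) w=2
  (1,4) w=3
  (4,6) w=3
  (1,5) w=4
  (2,4) w=4
  (3,5) w=4
  (1,6) w=6
  (2,5) w=6
  (2,6) w=7

Add edge (1,3) w=1 -- no cycle. Running total: 1
Add edge (2,3) w=1 -- no cycle. Running total: 2
Add edge (3,6) w=1 -- no cycle. Running total: 3
Add edge (3,4) w=1 -- no cycle. Running total: 4
Skip edge (1,2) w=2 -- would create cycle
Skip edge (1,4) w=3 -- would create cycle
Skip edge (4,6) w=3 -- would create cycle
Add edge (1,5) w=4 -- no cycle. Running total: 8

MST edges: (1,3,w=1), (2,3,w=1), (3,6,w=1), (3,4,w=1), (1,5,w=4)
Total MST weight: 1 + 1 + 1 + 1 + 4 = 8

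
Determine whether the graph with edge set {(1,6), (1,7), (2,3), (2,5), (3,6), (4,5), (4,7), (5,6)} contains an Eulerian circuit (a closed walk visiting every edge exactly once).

Step 1: Find the degree of each vertex:
  deg(1) = 2
  deg(2) = 2
  deg(3) = 2
  deg(4) = 2
  deg(5) = 3
  deg(6) = 3
  deg(7) = 2

Step 2: Count vertices with odd degree:
  Odd-degree vertices: 5, 6 (2 total)

Step 3: Apply Euler's theorem:
  - Eulerian circuit exists iff graph is connected and all vertices have even degree
  - Eulerian path exists iff graph is connected and has 0 or 2 odd-degree vertices

Graph is connected with exactly 2 odd-degree vertices (5, 6).
Eulerian path exists (starting and ending at the odd-degree vertices), but no Eulerian circuit.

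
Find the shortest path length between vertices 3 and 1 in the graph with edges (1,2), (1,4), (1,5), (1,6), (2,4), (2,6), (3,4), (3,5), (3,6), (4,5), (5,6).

Step 1: Build adjacency list:
  1: 2, 4, 5, 6
  2: 1, 4, 6
  3: 4, 5, 6
  4: 1, 2, 3, 5
  5: 1, 3, 4, 6
  6: 1, 2, 3, 5

Step 2: BFS from vertex 3 to find shortest path to 1:
  vertex 4 reached at distance 1
  vertex 5 reached at distance 1
  vertex 6 reached at distance 1
  vertex 1 reached at distance 2

Step 3: Shortest path: 3 -> 5 -> 1
Path length: 2 edges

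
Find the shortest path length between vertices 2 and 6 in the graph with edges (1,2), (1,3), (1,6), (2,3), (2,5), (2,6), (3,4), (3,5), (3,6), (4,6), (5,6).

Step 1: Build adjacency list:
  1: 2, 3, 6
  2: 1, 3, 5, 6
  3: 1, 2, 4, 5, 6
  4: 3, 6
  5: 2, 3, 6
  6: 1, 2, 3, 4, 5

Step 2: BFS from vertex 2 to find shortest path to 6:
  vertex 1 reached at distance 1
  vertex 3 reached at distance 1
  vertex 5 reached at distance 1
  vertex 6 reached at distance 1

Step 3: Shortest path: 2 -> 6
Path length: 1 edge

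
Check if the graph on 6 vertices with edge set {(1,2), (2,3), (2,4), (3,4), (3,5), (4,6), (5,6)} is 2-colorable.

Step 1: Attempt 2-coloring using BFS:
  Start at vertex 1, assign color 0
  Color vertex 2 with color 1 (neighbor of 1)
  Color vertex 3 with color 0 (neighbor of 2)
  Color vertex 4 with color 0 (neighbor of 2)

Step 2: Conflict found! Vertices 3 and 4 are adjacent but have the same color.
This means the graph contains an odd cycle.

The graph is NOT bipartite.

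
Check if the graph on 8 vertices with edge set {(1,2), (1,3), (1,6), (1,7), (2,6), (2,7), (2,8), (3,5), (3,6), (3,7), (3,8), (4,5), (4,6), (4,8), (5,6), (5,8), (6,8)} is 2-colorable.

Step 1: Attempt 2-coloring using BFS:
  Start at vertex 1, assign color 0
  Color vertex 2 with color 1 (neighbor of 1)
  Color vertex 3 with color 1 (neighbor of 1)
  Color vertex 6 with color 1 (neighbor of 1)
  Color vertex 7 with color 1 (neighbor of 1)

Step 2: Conflict found! Vertices 2 and 6 are adjacent but have the same color.
This means the graph contains an odd cycle.

The graph is NOT bipartite.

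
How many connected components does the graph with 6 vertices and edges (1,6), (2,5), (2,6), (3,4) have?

Step 1: Build adjacency list from edges:
  1: 6
  2: 5, 6
  3: 4
  4: 3
  5: 2
  6: 1, 2

Step 2: Run BFS/DFS from vertex 1:
  Visited: {1, 6, 2, 5}
  Reached 4 of 6 vertices

Step 3: Only 4 of 6 vertices reached. Graph is disconnected.
Connected components: {1, 2, 5, 6}, {3, 4}
Number of connected components: 2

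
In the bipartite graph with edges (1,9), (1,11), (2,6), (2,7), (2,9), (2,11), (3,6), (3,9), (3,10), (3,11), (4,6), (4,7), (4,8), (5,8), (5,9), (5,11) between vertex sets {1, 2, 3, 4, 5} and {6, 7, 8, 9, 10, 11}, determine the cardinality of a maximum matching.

Step 1: List the neighbors of each left vertex:
  1: 9, 11
  2: 6, 7, 9, 11
  3: 6, 9, 10, 11
  4: 6, 7, 8
  5: 8, 9, 11

Step 2: Greedily match left vertices, then look for augmenting paths:
  Match 1 -- 9
  Match 2 -- 6
  Match 3 -- 10
  Match 4 -- 7
  Match 5 -- 8
  No augmenting path remains.

Step 3: Verify this is maximum:
  Matching size 5 = min(|L|, |R|) = min(5, 6), which is an upper bound, so this matching is maximum.

Maximum matching: {(1,9), (2,6), (3,10), (4,7), (5,8)}
Size: 5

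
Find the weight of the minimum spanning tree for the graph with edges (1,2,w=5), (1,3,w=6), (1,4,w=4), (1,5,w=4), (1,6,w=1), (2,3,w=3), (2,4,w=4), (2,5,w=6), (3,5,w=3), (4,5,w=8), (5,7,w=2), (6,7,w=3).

Apply Kruskal's algorithm (sort edges by weight, add if no cycle):

Sorted edges by weight:
  (1,6) w=1
  (5,7) w=2
  (2,3) w=3
  (3,5) w=3
  (6,7) w=3
  (1,5) w=4
  (1,4) w=4
  (2,4) w=4
  (1,2) w=5
  (1,3) w=6
  (2,5) w=6
  (4,5) w=8

Add edge (1,6) w=1 -- no cycle. Running total: 1
Add edge (5,7) w=2 -- no cycle. Running total: 3
Add edge (2,3) w=3 -- no cycle. Running total: 6
Add edge (3,5) w=3 -- no cycle. Running total: 9
Add edge (6,7) w=3 -- no cycle. Running total: 12
Skip edge (1,5) w=4 -- would create cycle
Add edge (1,4) w=4 -- no cycle. Running total: 16

MST edges: (1,6,w=1), (5,7,w=2), (2,3,w=3), (3,5,w=3), (6,7,w=3), (1,4,w=4)
Total MST weight: 1 + 2 + 3 + 3 + 3 + 4 = 16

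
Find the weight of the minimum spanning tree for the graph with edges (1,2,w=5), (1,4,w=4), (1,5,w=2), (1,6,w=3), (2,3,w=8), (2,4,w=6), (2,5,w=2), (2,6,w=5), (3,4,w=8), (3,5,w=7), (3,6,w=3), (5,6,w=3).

Apply Kruskal's algorithm (sort edges by weight, add if no cycle):

Sorted edges by weight:
  (1,5) w=2
  (2,5) w=2
  (1,6) w=3
  (3,6) w=3
  (5,6) w=3
  (1,4) w=4
  (1,2) w=5
  (2,6) w=5
  (2,4) w=6
  (3,5) w=7
  (2,3) w=8
  (3,4) w=8

Add edge (1,5) w=2 -- no cycle. Running total: 2
Add edge (2,5) w=2 -- no cycle. Running total: 4
Add edge (1,6) w=3 -- no cycle. Running total: 7
Add edge (3,6) w=3 -- no cycle. Running total: 10
Skip edge (5,6) w=3 -- would create cycle
Add edge (1,4) w=4 -- no cycle. Running total: 14

MST edges: (1,5,w=2), (2,5,w=2), (1,6,w=3), (3,6,w=3), (1,4,w=4)
Total MST weight: 2 + 2 + 3 + 3 + 4 = 14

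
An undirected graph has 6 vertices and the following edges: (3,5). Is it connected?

Step 1: Build adjacency list from edges:
  1: (none)
  2: (none)
  3: 5
  4: (none)
  5: 3
  6: (none)

Step 2: Run BFS/DFS from vertex 1:
  Visited: {1}
  Reached 1 of 6 vertices

Step 3: Only 1 of 6 vertices reached. Graph is disconnected.
Connected components: {1}, {2}, {3, 5}, {4}, {6}
Answer: No, the graph is not connected (5 components).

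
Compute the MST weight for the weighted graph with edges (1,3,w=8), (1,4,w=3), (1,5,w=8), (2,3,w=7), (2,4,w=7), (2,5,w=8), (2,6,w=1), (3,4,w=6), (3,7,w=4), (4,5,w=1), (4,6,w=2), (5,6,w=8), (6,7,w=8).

Apply Kruskal's algorithm (sort edges by weight, add if no cycle):

Sorted edges by weight:
  (2,6) w=1
  (4,5) w=1
  (4,6) w=2
  (1,4) w=3
  (3,7) w=4
  (3,4) w=6
  (2,3) w=7
  (2,4) w=7
  (1,5) w=8
  (1,3) w=8
  (2,5) w=8
  (5,6) w=8
  (6,7) w=8

Add edge (2,6) w=1 -- no cycle. Running total: 1
Add edge (4,5) w=1 -- no cycle. Running total: 2
Add edge (4,6) w=2 -- no cycle. Running total: 4
Add edge (1,4) w=3 -- no cycle. Running total: 7
Add edge (3,7) w=4 -- no cycle. Running total: 11
Add edge (3,4) w=6 -- no cycle. Running total: 17

MST edges: (2,6,w=1), (4,5,w=1), (4,6,w=2), (1,4,w=3), (3,7,w=4), (3,4,w=6)
Total MST weight: 1 + 1 + 2 + 3 + 4 + 6 = 17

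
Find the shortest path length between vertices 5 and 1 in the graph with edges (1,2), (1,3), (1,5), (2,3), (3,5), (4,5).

Step 1: Build adjacency list:
  1: 2, 3, 5
  2: 1, 3
  3: 1, 2, 5
  4: 5
  5: 1, 3, 4

Step 2: BFS from vertex 5 to find shortest path to 1:
  vertex 1 reached at distance 1

Step 3: Shortest path: 5 -> 1
Path length: 1 edge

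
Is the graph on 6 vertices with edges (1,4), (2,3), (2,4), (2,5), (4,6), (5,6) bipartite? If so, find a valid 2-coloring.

Step 1: Attempt 2-coloring using BFS:
  Start at vertex 1, assign color 0
  Color vertex 4 with color 1 (neighbor of 1)
  Color vertex 2 with color 0 (neighbor of 4)
  Color vertex 6 with color 0 (neighbor of 4)
  Color vertex 3 with color 1 (neighbor of 2)
  Color vertex 5 with color 1 (neighbor of 2)

Step 2: 2-coloring succeeded. No conflicts found.
  Set A (color 0): {1, 2, 6}
  Set B (color 1): {3, 4, 5}

The graph is bipartite with partition {1, 2, 6}, {3, 4, 5}.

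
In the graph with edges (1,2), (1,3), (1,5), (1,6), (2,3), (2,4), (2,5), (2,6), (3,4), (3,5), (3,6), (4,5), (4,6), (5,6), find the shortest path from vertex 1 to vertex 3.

Step 1: Build adjacency list:
  1: 2, 3, 5, 6
  2: 1, 3, 4, 5, 6
  3: 1, 2, 4, 5, 6
  4: 2, 3, 5, 6
  5: 1, 2, 3, 4, 6
  6: 1, 2, 3, 4, 5

Step 2: BFS from vertex 1 to find shortest path to 3:
  vertex 2 reached at distance 1
  vertex 3 reached at distance 1

Step 3: Shortest path: 1 -> 3
Path length: 1 edge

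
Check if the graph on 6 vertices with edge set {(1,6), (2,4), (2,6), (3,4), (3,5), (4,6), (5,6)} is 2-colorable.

Step 1: Attempt 2-coloring using BFS:
  Start at vertex 1, assign color 0
  Color vertex 6 with color 1 (neighbor of 1)
  Color vertex 2 with color 0 (neighbor of 6)
  Color vertex 4 with color 0 (neighbor of 6)
  Color vertex 5 with color 0 (neighbor of 6)

Step 2: Conflict found! Vertices 2 and 4 are adjacent but have the same color.
This means the graph contains an odd cycle.

The graph is NOT bipartite.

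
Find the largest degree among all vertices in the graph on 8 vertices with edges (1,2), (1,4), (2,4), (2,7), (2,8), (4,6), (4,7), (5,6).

Step 1: Count edges incident to each vertex:
  deg(1) = 2 (neighbors: 2, 4)
  deg(2) = 4 (neighbors: 1, 4, 7, 8)
  deg(3) = 0 (neighbors: none)
  deg(4) = 4 (neighbors: 1, 2, 6, 7)
  deg(5) = 1 (neighbors: 6)
  deg(6) = 2 (neighbors: 4, 5)
  deg(7) = 2 (neighbors: 2, 4)
  deg(8) = 1 (neighbors: 2)

Step 2: Find maximum:
  max(2, 4, 0, 4, 1, 2, 2, 1) = 4 (vertex 2)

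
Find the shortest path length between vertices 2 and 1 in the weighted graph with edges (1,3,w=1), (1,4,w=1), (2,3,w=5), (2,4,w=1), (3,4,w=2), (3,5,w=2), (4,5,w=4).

Step 1: Build adjacency list with weights:
  1: 3(w=1), 4(w=1)
  2: 3(w=5), 4(w=1)
  3: 1(w=1), 2(w=5), 4(w=2), 5(w=2)
  4: 1(w=1), 2(w=1), 3(w=2), 5(w=4)
  5: 3(w=2), 4(w=4)

Step 2: Apply Dijkstra's algorithm from vertex 2:
  Visit vertex 2 (distance=0)
    Update dist[3] = 5
    Update dist[4] = 1
  Visit vertex 4 (distance=1)
    Update dist[1] = 2
    Update dist[3] = 3
    Update dist[5] = 5
  Visit vertex 1 (distance=2)

Step 3: Shortest path: 2 -> 4 -> 1
Total weight: 1 + 1 = 2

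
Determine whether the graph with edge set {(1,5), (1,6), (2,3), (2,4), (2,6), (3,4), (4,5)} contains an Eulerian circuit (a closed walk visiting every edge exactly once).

Step 1: Find the degree of each vertex:
  deg(1) = 2
  deg(2) = 3
  deg(3) = 2
  deg(4) = 3
  deg(5) = 2
  deg(6) = 2

Step 2: Count vertices with odd degree:
  Odd-degree vertices: 2, 4 (2 total)

Step 3: Apply Euler's theorem:
  - Eulerian circuit exists iff graph is connected and all vertices have even degree
  - Eulerian path exists iff graph is connected and has 0 or 2 odd-degree vertices

Graph is connected with exactly 2 odd-degree vertices (2, 4).
Eulerian path exists (starting and ending at the odd-degree vertices), but no Eulerian circuit.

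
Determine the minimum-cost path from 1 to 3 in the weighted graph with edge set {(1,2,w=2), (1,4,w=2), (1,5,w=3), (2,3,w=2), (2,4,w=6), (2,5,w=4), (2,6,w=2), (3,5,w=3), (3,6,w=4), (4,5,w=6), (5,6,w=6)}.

Step 1: Build adjacency list with weights:
  1: 2(w=2), 4(w=2), 5(w=3)
  2: 1(w=2), 3(w=2), 4(w=6), 5(w=4), 6(w=2)
  3: 2(w=2), 5(w=3), 6(w=4)
  4: 1(w=2), 2(w=6), 5(w=6)
  5: 1(w=3), 2(w=4), 3(w=3), 4(w=6), 6(w=6)
  6: 2(w=2), 3(w=4), 5(w=6)

Step 2: Apply Dijkstra's algorithm from vertex 1:
  Visit vertex 1 (distance=0)
    Update dist[2] = 2
    Update dist[4] = 2
    Update dist[5] = 3
  Visit vertex 2 (distance=2)
    Update dist[3] = 4
    Update dist[6] = 4
  Visit vertex 4 (distance=2)
  Visit vertex 5 (distance=3)
  Visit vertex 3 (distance=4)

Step 3: Shortest path: 1 -> 2 -> 3
Total weight: 2 + 2 = 4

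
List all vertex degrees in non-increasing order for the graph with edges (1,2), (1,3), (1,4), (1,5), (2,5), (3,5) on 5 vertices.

Step 1: Count edges incident to each vertex:
  deg(1) = 4 (neighbors: 2, 3, 4, 5)
  deg(2) = 2 (neighbors: 1, 5)
  deg(3) = 2 (neighbors: 1, 5)
  deg(4) = 1 (neighbors: 1)
  deg(5) = 3 (neighbors: 1, 2, 3)

Step 2: Sort degrees in non-increasing order:
  Degrees: [4, 2, 2, 1, 3] -> sorted: [4, 3, 2, 2, 1]

Degree sequence: [4, 3, 2, 2, 1]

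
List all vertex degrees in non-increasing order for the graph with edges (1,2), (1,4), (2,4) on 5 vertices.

Step 1: Count edges incident to each vertex:
  deg(1) = 2 (neighbors: 2, 4)
  deg(2) = 2 (neighbors: 1, 4)
  deg(3) = 0 (neighbors: none)
  deg(4) = 2 (neighbors: 1, 2)
  deg(5) = 0 (neighbors: none)

Step 2: Sort degrees in non-increasing order:
  Degrees: [2, 2, 0, 2, 0] -> sorted: [2, 2, 2, 0, 0]

Degree sequence: [2, 2, 2, 0, 0]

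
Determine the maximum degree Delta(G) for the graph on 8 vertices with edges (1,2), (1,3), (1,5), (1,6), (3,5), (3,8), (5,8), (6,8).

Step 1: Count edges incident to each vertex:
  deg(1) = 4 (neighbors: 2, 3, 5, 6)
  deg(2) = 1 (neighbors: 1)
  deg(3) = 3 (neighbors: 1, 5, 8)
  deg(4) = 0 (neighbors: none)
  deg(5) = 3 (neighbors: 1, 3, 8)
  deg(6) = 2 (neighbors: 1, 8)
  deg(7) = 0 (neighbors: none)
  deg(8) = 3 (neighbors: 3, 5, 6)

Step 2: Find maximum:
  max(4, 1, 3, 0, 3, 2, 0, 3) = 4 (vertex 1)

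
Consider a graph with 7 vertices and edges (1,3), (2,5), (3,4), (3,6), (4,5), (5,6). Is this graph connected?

Step 1: Build adjacency list from edges:
  1: 3
  2: 5
  3: 1, 4, 6
  4: 3, 5
  5: 2, 4, 6
  6: 3, 5
  7: (none)

Step 2: Run BFS/DFS from vertex 1:
  Visited: {1, 3, 4, 6, 5, 2}
  Reached 6 of 7 vertices

Step 3: Only 6 of 7 vertices reached. Graph is disconnected.
Connected components: {1, 2, 3, 4, 5, 6}, {7}
Answer: No, the graph is not connected (2 components).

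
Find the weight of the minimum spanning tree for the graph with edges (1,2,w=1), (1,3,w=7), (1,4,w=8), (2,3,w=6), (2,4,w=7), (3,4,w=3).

Apply Kruskal's algorithm (sort edges by weight, add if no cycle):

Sorted edges by weight:
  (1,2) w=1
  (3,4) w=3
  (2,3) w=6
  (1,3) w=7
  (2,4) w=7
  (1,4) w=8

Add edge (1,2) w=1 -- no cycle. Running total: 1
Add edge (3,4) w=3 -- no cycle. Running total: 4
Add edge (2,3) w=6 -- no cycle. Running total: 10

MST edges: (1,2,w=1), (3,4,w=3), (2,3,w=6)
Total MST weight: 1 + 3 + 6 = 10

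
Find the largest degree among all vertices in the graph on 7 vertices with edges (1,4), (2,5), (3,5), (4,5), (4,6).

Step 1: Count edges incident to each vertex:
  deg(1) = 1 (neighbors: 4)
  deg(2) = 1 (neighbors: 5)
  deg(3) = 1 (neighbors: 5)
  deg(4) = 3 (neighbors: 1, 5, 6)
  deg(5) = 3 (neighbors: 2, 3, 4)
  deg(6) = 1 (neighbors: 4)
  deg(7) = 0 (neighbors: none)

Step 2: Find maximum:
  max(1, 1, 1, 3, 3, 1, 0) = 3 (vertex 4)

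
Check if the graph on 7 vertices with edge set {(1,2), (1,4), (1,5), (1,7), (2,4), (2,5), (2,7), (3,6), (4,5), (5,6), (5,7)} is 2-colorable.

Step 1: Attempt 2-coloring using BFS:
  Start at vertex 1, assign color 0
  Color vertex 2 with color 1 (neighbor of 1)
  Color vertex 4 with color 1 (neighbor of 1)
  Color vertex 5 with color 1 (neighbor of 1)
  Color vertex 7 with color 1 (neighbor of 1)

Step 2: Conflict found! Vertices 2 and 4 are adjacent but have the same color.
This means the graph contains an odd cycle.

The graph is NOT bipartite.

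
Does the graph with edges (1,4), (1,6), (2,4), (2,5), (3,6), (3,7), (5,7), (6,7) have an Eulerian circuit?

Step 1: Find the degree of each vertex:
  deg(1) = 2
  deg(2) = 2
  deg(3) = 2
  deg(4) = 2
  deg(5) = 2
  deg(6) = 3
  deg(7) = 3

Step 2: Count vertices with odd degree:
  Odd-degree vertices: 6, 7 (2 total)

Step 3: Apply Euler's theorem:
  - Eulerian circuit exists iff graph is connected and all vertices have even degree
  - Eulerian path exists iff graph is connected and has 0 or 2 odd-degree vertices

Graph is connected with exactly 2 odd-degree vertices (6, 7).
Eulerian path exists (starting and ending at the odd-degree vertices), but no Eulerian circuit.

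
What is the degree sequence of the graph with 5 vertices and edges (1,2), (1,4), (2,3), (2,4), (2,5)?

Step 1: Count edges incident to each vertex:
  deg(1) = 2 (neighbors: 2, 4)
  deg(2) = 4 (neighbors: 1, 3, 4, 5)
  deg(3) = 1 (neighbors: 2)
  deg(4) = 2 (neighbors: 1, 2)
  deg(5) = 1 (neighbors: 2)

Step 2: Sort degrees in non-increasing order:
  Degrees: [2, 4, 1, 2, 1] -> sorted: [4, 2, 2, 1, 1]

Degree sequence: [4, 2, 2, 1, 1]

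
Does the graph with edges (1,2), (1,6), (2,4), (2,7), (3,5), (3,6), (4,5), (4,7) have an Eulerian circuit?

Step 1: Find the degree of each vertex:
  deg(1) = 2
  deg(2) = 3
  deg(3) = 2
  deg(4) = 3
  deg(5) = 2
  deg(6) = 2
  deg(7) = 2

Step 2: Count vertices with odd degree:
  Odd-degree vertices: 2, 4 (2 total)

Step 3: Apply Euler's theorem:
  - Eulerian circuit exists iff graph is connected and all vertices have even degree
  - Eulerian path exists iff graph is connected and has 0 or 2 odd-degree vertices

Graph is connected with exactly 2 odd-degree vertices (2, 4).
Eulerian path exists (starting and ending at the odd-degree vertices), but no Eulerian circuit.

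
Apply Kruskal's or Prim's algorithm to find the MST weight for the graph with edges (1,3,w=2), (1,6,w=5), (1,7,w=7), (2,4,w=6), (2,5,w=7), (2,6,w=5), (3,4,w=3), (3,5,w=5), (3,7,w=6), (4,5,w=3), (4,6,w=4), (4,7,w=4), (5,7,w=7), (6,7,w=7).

Apply Kruskal's algorithm (sort edges by weight, add if no cycle):

Sorted edges by weight:
  (1,3) w=2
  (3,4) w=3
  (4,5) w=3
  (4,7) w=4
  (4,6) w=4
  (1,6) w=5
  (2,6) w=5
  (3,5) w=5
  (2,4) w=6
  (3,7) w=6
  (1,7) w=7
  (2,5) w=7
  (5,7) w=7
  (6,7) w=7

Add edge (1,3) w=2 -- no cycle. Running total: 2
Add edge (3,4) w=3 -- no cycle. Running total: 5
Add edge (4,5) w=3 -- no cycle. Running total: 8
Add edge (4,7) w=4 -- no cycle. Running total: 12
Add edge (4,6) w=4 -- no cycle. Running total: 16
Skip edge (1,6) w=5 -- would create cycle
Add edge (2,6) w=5 -- no cycle. Running total: 21

MST edges: (1,3,w=2), (3,4,w=3), (4,5,w=3), (4,7,w=4), (4,6,w=4), (2,6,w=5)
Total MST weight: 2 + 3 + 3 + 4 + 4 + 5 = 21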